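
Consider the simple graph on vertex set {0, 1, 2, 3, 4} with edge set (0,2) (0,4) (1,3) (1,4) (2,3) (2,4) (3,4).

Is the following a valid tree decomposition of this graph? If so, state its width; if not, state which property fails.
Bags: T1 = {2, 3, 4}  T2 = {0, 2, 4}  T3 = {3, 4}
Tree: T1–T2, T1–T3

No — vertex 1 appears in no bag.

A tree decomposition must satisfy three properties: every vertex lies in some bag; for every edge, both endpoints lie together in some bag; and for every vertex, the bags containing it form a connected subtree. Here vertex 1 appears in no bag, so the decomposition is invalid.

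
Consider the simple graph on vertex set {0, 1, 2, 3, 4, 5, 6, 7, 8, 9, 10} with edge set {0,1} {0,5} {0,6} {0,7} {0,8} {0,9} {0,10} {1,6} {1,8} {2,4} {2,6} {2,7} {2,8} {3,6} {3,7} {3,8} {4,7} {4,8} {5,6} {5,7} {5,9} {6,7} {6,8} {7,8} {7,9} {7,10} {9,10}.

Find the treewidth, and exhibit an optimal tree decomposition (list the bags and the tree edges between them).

Each bag holds 4 vertices, so the decomposition has width 3, which upper-bounds the treewidth. On the other hand G contains the 4-clique {0, 1, 6, 8}. A clique must lie in a single bag of any decomposition, so no decomposition can have width below 3. Combining the bounds, tw(G) = 3.

Treewidth 3.
One optimal decomposition is:
Bags: B1 = {0, 6, 7, 8}  B2 = {0, 1, 6, 8}  B3 = {2, 6, 7, 8}  B4 = {3, 6, 7, 8}  B5 = {0, 5, 6, 7}  B6 = {0, 5, 7, 9}  B7 = {0, 7, 9, 10}  B8 = {2, 4, 7, 8}
Tree: B1–B2, B1–B3, B1–B4, B1–B5, B5–B6, B6–B7, B3–B8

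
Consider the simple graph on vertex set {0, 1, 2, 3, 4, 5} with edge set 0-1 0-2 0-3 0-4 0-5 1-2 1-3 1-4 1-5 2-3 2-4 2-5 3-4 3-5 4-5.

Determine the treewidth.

A width-5 tree decomposition is:
Bags: B1 = {0, 1, 2, 3, 4, 5}
Tree: (single bag)
A single bag containing all 6 vertices is trivially a valid decomposition of width 5. Conversely, {0, 1, 2, 3, 4, 5} is a clique of size 6, and the vertices of any clique must share a bag in every tree decomposition; so some bag has ≥ 6 vertices and tw(G) ≥ 5. The upper and lower bounds meet at 5, so that is the treewidth.

5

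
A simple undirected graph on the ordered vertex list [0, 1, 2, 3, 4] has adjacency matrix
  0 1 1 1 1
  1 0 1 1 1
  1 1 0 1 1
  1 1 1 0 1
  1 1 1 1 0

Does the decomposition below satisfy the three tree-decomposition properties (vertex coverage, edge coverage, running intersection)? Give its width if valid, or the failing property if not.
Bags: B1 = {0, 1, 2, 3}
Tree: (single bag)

A tree decomposition must satisfy three properties: every vertex lies in some bag; for every edge, both endpoints lie together in some bag; and for every vertex, the bags containing it form a connected subtree. Here vertex 4 appears in no bag, so the decomposition is invalid.

No — vertex 4 appears in no bag.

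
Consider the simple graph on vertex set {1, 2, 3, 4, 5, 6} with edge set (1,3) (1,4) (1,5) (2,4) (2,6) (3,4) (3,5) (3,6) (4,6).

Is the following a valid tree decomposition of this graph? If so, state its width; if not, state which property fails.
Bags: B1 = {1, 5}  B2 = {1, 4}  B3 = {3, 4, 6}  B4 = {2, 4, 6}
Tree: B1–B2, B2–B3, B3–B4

No — edge (5,3) lies in no bag.

A tree decomposition must satisfy three properties: every vertex lies in some bag; for every edge, both endpoints lie together in some bag; and for every vertex, the bags containing it form a connected subtree. Here edge (5,3) lies in no bag, so the decomposition is invalid.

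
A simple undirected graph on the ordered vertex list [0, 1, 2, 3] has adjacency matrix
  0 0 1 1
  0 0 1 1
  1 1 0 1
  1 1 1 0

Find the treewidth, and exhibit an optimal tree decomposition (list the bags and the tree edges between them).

Each bag holds 3 vertices, so the decomposition has width 2, which upper-bounds the treewidth. On the other hand G contains the 3-clique {0, 2, 3}. A clique must lie in a single bag of any decomposition, so no decomposition can have width below 2. The upper and lower bounds meet at 2, so that is the treewidth.

Treewidth 2.
Bags: B1 = {0, 2, 3}  B2 = {1, 2, 3}
Tree: B1–B2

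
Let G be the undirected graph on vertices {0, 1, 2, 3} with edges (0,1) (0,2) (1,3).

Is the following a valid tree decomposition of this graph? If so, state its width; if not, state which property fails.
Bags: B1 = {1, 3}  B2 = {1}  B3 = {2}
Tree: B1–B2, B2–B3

A tree decomposition must satisfy three properties: every vertex lies in some bag; for every edge, both endpoints lie together in some bag; and for every vertex, the bags containing it form a connected subtree. Here vertex 0 appears in no bag, so the decomposition is invalid.

No — vertex 0 appears in no bag.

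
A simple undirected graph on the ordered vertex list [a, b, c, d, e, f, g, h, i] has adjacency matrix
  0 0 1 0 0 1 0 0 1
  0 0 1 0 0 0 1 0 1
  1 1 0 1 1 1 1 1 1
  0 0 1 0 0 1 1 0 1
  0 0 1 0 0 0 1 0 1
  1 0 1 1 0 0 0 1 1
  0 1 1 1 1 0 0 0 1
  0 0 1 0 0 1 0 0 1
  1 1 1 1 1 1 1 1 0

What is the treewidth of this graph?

3

A width-3 tree decomposition is:
Bags: B1 = {c, d, f, i}  B2 = {c, d, g, i}  B3 = {c, f, h, i}  B4 = {c, e, g, i}  B5 = {b, c, g, i}  B6 = {a, c, f, i}
Tree: B1–B2, B1–B3, B2–B4, B4–B5, B3–B6
The largest bag has 4 vertices, giving width 3; this decomposition certifies tw(G) ≤ 3. On the other hand G contains the 4-clique {c, d, g, i}. A clique must lie in a single bag of any decomposition, so no decomposition can have width below 3. Hence tw(G) = 3 exactly.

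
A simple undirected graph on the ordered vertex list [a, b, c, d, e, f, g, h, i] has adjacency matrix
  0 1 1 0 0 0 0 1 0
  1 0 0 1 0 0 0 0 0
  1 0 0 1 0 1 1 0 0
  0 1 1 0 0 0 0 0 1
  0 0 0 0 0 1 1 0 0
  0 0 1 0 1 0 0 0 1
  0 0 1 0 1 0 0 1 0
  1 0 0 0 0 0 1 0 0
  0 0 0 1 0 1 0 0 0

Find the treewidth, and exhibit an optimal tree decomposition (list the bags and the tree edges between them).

Each bag holds 4 vertices, so the decomposition has width 3, which upper-bounds the treewidth. For the lower bound: the 4 vertex sets {b,d,i}, {f}, {c}, {a,e,g,h} are disjoint, each induces a connected subgraph, and every pair is joined by at least one edge of G. Contracting each set to a single vertex therefore yields K_{4} as a minor, and since treewidth is minor-monotone, tw(G) ≥ tw(K_{4}) = 3. Hence tw(G) = 3 exactly.

Treewidth 3.
One such decomposition:
Bags: B1 = {b, d, f, i}  B2 = {b, c, d, f}  B3 = {a, b, c, f}  B4 = {a, c, e, f}  B5 = {a, c, e, g}  B6 = {a, e, g, h}
Tree: B1–B2, B2–B3, B3–B4, B4–B5, B5–B6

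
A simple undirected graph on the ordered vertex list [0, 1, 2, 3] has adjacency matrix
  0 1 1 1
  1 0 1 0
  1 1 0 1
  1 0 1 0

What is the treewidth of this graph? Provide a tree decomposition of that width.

The largest bag has 3 vertices, giving width 2; this decomposition certifies tw(G) ≤ 2. Conversely, {0, 1, 2} is a clique of size 3, and the vertices of any clique must share a bag in every tree decomposition; so some bag has ≥ 3 vertices and tw(G) ≥ 2. Combining the bounds, tw(G) = 2.

Treewidth 2.
One such decomposition:
Bags: B1 = {0, 1, 2}  B2 = {0, 2, 3}
Tree: B1–B2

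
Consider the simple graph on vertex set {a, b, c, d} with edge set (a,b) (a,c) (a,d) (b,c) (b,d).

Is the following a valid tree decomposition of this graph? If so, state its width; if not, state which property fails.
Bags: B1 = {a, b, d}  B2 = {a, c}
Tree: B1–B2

A tree decomposition must satisfy three properties: every vertex lies in some bag; for every edge, both endpoints lie together in some bag; and for every vertex, the bags containing it form a connected subtree. Here edge (b,c) lies in no bag, so the decomposition is invalid.

No — edge (b,c) lies in no bag.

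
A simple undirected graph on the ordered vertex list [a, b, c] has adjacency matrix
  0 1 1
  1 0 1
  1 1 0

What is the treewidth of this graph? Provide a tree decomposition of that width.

Treewidth 2.
One optimal decomposition is:
Bags: B1 = {a, b, c}
Tree: (single bag)

With just one bag of size 3, the width is 3 − 1 = 2, so tw(G) ≤ 2. On the other hand G contains the 3-clique {a, b, c}. A clique must lie in a single bag of any decomposition, so no decomposition can have width below 2. The upper and lower bounds meet at 2, so that is the treewidth.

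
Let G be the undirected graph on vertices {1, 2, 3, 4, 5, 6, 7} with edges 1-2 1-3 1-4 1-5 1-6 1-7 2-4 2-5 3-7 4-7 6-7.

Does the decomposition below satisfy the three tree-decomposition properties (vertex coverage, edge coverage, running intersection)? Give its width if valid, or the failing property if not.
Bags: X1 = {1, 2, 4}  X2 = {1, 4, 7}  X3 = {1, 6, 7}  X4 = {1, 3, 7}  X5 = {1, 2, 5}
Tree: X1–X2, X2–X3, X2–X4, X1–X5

Yes; width 2.

Checking the three conditions: (i) the bags cover all of {1, 2, 3, 4, 5, 6, 7}; (ii) for each edge, some bag contains both endpoints; (iii) the bags containing any fixed vertex form a subtree. All hold, so the decomposition is valid with width 3 − 1 = 2.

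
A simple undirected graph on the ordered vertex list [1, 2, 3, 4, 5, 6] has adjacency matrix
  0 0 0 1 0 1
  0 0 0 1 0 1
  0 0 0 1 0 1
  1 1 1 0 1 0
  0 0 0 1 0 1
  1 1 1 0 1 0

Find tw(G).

A width-2 tree decomposition is:
Bags: B1 = {3, 4, 6}  B2 = {2, 4, 6}  B3 = {1, 4, 6}  B4 = {4, 5, 6}
Tree: B1–B2, B2–B3, B3–B4
Every bag has size at most 3, so the width is 3 − 1 = 2 and tw(G) ≤ 2. For the lower bound, G contains the cycle 3–6–2–4–3, so G is not a forest; only forests have treewidth ≤ 1, hence tw(G) ≥ 2. Therefore the treewidth is 2.

2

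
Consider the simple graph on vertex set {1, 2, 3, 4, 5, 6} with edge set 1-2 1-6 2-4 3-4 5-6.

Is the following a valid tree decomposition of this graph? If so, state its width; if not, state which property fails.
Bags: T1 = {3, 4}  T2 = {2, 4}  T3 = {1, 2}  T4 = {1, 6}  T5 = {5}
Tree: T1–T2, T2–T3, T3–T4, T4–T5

No — edge (6,5) lies in no bag.

A tree decomposition must satisfy three properties: every vertex lies in some bag; for every edge, both endpoints lie together in some bag; and for every vertex, the bags containing it form a connected subtree. Here edge (6,5) lies in no bag, so the decomposition is invalid.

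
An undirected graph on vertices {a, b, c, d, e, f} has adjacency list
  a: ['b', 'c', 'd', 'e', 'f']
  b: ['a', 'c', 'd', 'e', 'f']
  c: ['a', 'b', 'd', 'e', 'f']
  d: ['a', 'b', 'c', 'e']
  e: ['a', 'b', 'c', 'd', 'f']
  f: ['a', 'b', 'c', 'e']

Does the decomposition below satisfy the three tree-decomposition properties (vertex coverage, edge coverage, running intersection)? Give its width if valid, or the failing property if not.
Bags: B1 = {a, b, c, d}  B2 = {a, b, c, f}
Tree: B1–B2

A tree decomposition must satisfy three properties: every vertex lies in some bag; for every edge, both endpoints lie together in some bag; and for every vertex, the bags containing it form a connected subtree. Here vertex e appears in no bag, so the decomposition is invalid.

No — vertex e appears in no bag.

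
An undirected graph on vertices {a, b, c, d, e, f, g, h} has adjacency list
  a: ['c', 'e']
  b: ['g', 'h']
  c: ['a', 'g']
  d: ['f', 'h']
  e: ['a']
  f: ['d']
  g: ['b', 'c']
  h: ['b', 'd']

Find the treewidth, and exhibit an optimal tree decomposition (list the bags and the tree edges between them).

Treewidth 1.
One such decomposition:
Bags: B1 = {d, f}  B2 = {d, h}  B3 = {b, h}  B4 = {b, g}  B5 = {c, g}  B6 = {a, c}  B7 = {a, e}
Tree: B1–B2, B2–B3, B3–B4, B4–B5, B5–B6, B6–B7

The largest bag has 2 vertices, giving width 1; this decomposition certifies tw(G) ≤ 1. Since G has at least one edge (e.g. f–d), it is not an edgeless graph, so tw(G) ≥ 1. Therefore the treewidth is 1.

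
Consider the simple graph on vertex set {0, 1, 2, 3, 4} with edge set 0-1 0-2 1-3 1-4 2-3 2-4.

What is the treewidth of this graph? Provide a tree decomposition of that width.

Treewidth 2.
One optimal decomposition is:
Bags: B1 = {1, 2, 4}  B2 = {0, 1, 2}  B3 = {1, 2, 3}
Tree: B1–B2, B2–B3

The largest bag has 3 vertices, giving width 2; this decomposition certifies tw(G) ≤ 2. For the lower bound, G contains the cycle 1–4–2–0–1, so G is not a forest; only forests have treewidth ≤ 1, hence tw(G) ≥ 2. Combining the bounds, tw(G) = 2.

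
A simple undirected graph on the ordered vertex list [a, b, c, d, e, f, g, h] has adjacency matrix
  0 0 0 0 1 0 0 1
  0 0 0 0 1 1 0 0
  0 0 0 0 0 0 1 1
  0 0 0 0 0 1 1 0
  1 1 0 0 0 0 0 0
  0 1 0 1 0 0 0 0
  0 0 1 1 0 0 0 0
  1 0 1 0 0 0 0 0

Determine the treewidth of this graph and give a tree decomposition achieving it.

Treewidth 2.
One optimal decomposition is:
Bags: B1 = {c, g, h}  B2 = {d, g, h}  B3 = {d, f, h}  B4 = {b, f, h}  B5 = {b, e, h}  B6 = {a, e, h}
Tree: B1–B2, B2–B3, B3–B4, B4–B5, B5–B6

The largest bag has 3 vertices, giving width 2; this decomposition certifies tw(G) ≤ 2. For the lower bound, G contains the cycle h–c–g–d–f–b–e–a–h, so G is not a forest; only forests have treewidth ≤ 1, hence tw(G) ≥ 2. Therefore the treewidth is 2.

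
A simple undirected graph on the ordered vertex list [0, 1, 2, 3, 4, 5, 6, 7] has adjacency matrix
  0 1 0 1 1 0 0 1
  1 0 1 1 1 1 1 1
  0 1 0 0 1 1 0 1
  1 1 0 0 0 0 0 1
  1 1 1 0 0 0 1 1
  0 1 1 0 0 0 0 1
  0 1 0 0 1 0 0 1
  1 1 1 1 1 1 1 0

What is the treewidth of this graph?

A width-3 tree decomposition is:
Bags: B1 = {0, 1, 4, 7}  B2 = {0, 1, 3, 7}  B3 = {1, 2, 4, 7}  B4 = {1, 2, 5, 7}  B5 = {1, 4, 6, 7}
Tree: B1–B2, B1–B3, B3–B4, B3–B5
Each bag holds 4 vertices, so the decomposition has width 3, which upper-bounds the treewidth. For the lower bound, the 4 vertices {0, 1, 3, 7} are pairwise adjacent, and any tree decomposition puts a clique entirely inside one bag — forcing width ≥ 3. Combining the bounds, tw(G) = 3.

3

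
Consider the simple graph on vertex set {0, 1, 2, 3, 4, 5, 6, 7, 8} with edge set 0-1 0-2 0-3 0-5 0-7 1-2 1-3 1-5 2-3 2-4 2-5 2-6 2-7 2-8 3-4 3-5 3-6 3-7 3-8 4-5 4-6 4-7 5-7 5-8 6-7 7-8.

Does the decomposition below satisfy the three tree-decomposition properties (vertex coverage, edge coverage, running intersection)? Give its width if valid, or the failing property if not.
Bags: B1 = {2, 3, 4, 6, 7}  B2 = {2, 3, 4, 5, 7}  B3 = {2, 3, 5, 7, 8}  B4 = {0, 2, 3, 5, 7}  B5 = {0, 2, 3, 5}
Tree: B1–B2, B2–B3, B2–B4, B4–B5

No — vertex 1 appears in no bag.

A tree decomposition must satisfy three properties: every vertex lies in some bag; for every edge, both endpoints lie together in some bag; and for every vertex, the bags containing it form a connected subtree. Here vertex 1 appears in no bag, so the decomposition is invalid.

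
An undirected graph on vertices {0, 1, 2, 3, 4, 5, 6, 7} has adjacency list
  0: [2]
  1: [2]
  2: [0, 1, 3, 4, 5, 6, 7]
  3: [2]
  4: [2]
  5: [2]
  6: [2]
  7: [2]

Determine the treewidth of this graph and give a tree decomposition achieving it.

Every bag has size at most 2, so the width is 2 − 1 = 1 and tw(G) ≤ 1. Any graph with an edge has treewidth ≥ 1, and G has the edge 2–1. The upper and lower bounds meet at 1, so that is the treewidth.

Treewidth 1.
Bags: B1 = {1, 2}  B2 = {2, 6}  B3 = {2, 3}  B4 = {0, 2}  B5 = {2, 5}  B6 = {2, 4}  B7 = {2, 7}
Tree: B1–B2, B1–B3, B1–B4, B3–B5, B2–B6, B6–B7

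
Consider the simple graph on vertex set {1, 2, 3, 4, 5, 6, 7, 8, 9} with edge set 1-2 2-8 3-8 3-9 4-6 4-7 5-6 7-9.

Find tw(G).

A width-1 tree decomposition is:
Bags: B1 = {1, 2}  B2 = {2, 8}  B3 = {3, 8}  B4 = {3, 9}  B5 = {7, 9}  B6 = {4, 7}  B7 = {4, 6}  B8 = {5, 6}
Tree: B1–B2, B2–B3, B3–B4, B4–B5, B5–B6, B6–B7, B7–B8
Every bag has size at most 2, so the width is 2 − 1 = 1 and tw(G) ≤ 1. Any graph with an edge has treewidth ≥ 1, and G has the edge 1–2. Combining the bounds, tw(G) = 1.

1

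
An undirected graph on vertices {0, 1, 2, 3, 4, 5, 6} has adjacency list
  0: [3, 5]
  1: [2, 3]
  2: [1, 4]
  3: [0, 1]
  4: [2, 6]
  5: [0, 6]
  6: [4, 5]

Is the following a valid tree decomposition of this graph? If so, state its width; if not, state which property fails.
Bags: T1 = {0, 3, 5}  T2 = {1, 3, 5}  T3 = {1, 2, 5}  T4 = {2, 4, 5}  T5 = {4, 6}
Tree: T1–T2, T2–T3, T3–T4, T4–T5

A tree decomposition must satisfy three properties: every vertex lies in some bag; for every edge, both endpoints lie together in some bag; and for every vertex, the bags containing it form a connected subtree. Here edge (5,6) lies in no bag, so the decomposition is invalid.

No — edge (5,6) lies in no bag.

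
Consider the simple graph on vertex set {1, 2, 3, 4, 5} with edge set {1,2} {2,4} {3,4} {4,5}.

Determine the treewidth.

A width-1 tree decomposition is:
Bags: B1 = {2, 4}  B2 = {1, 2}  B3 = {4, 5}  B4 = {3, 4}
Tree: B1–B2, B1–B3, B1–B4
The largest bag has 2 vertices, giving width 1; this decomposition certifies tw(G) ≤ 1. Since G has at least one edge (e.g. 4–2), it is not an edgeless graph, so tw(G) ≥ 1. Therefore the treewidth is 1.

1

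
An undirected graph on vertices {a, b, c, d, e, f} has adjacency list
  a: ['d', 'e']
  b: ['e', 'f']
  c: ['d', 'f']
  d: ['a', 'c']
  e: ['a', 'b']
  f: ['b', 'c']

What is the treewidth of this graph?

A width-2 tree decomposition is:
Bags: B1 = {b, e, f}  B2 = {c, e, f}  B3 = {c, d, e}  B4 = {a, d, e}
Tree: B1–B2, B2–B3, B3–B4
Every bag has size at most 3, so the width is 3 − 1 = 2 and tw(G) ≤ 2. For the lower bound, G contains the cycle e–b–f–c–d–a–e, so G is not a forest; only forests have treewidth ≤ 1, hence tw(G) ≥ 2. Therefore the treewidth is 2.

2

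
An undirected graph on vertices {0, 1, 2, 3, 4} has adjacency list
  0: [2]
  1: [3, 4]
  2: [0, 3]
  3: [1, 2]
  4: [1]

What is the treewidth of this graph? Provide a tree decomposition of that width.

The largest bag has 2 vertices, giving width 1; this decomposition certifies tw(G) ≤ 1. Any graph with an edge has treewidth ≥ 1, and G has the edge 0–2. Therefore the treewidth is 1.

Treewidth 1.
One such decomposition:
Bags: B1 = {0, 2}  B2 = {2, 3}  B3 = {1, 3}  B4 = {1, 4}
Tree: B1–B2, B2–B3, B3–B4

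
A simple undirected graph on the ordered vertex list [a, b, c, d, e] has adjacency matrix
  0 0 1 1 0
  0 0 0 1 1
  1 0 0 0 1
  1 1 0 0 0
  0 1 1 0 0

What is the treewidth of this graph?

A width-2 tree decomposition is:
Bags: B1 = {a, b, d}  B2 = {a, b, e}  B3 = {a, c, e}
Tree: B1–B2, B2–B3
Every bag has size at most 3, so the width is 3 − 1 = 2 and tw(G) ≤ 2. The edges a–d–b–e–c–a form a cycle, so G is not a tree and its treewidth is at least 2. Hence tw(G) = 2 exactly.

2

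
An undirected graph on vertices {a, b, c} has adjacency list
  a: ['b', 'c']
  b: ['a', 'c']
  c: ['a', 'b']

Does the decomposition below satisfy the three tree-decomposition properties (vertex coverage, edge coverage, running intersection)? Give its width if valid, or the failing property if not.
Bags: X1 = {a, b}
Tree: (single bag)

A tree decomposition must satisfy three properties: every vertex lies in some bag; for every edge, both endpoints lie together in some bag; and for every vertex, the bags containing it form a connected subtree. Here vertex c appears in no bag, so the decomposition is invalid.

No — vertex c appears in no bag.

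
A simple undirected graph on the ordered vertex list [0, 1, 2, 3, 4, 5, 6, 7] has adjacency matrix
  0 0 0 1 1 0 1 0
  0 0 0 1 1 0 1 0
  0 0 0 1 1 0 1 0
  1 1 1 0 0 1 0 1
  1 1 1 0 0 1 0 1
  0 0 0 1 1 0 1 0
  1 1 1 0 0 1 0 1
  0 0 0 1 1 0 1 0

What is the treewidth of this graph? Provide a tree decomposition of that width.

Every bag has size at most 4, so the width is 4 − 1 = 3 and tw(G) ≤ 3. For the lower bound: the 4 vertex sets {1,3}, {0,4}, {6}, {5} are disjoint, each induces a connected subgraph, and every pair is joined by at least one edge of G. Contracting each set to a single vertex therefore yields K_{4} as a minor, and since treewidth is minor-monotone, tw(G) ≥ tw(K_{4}) = 3. Combining the bounds, tw(G) = 3.

Treewidth 3.
One optimal decomposition is:
Bags: B1 = {1, 3, 4, 6}  B2 = {0, 3, 4, 6}  B3 = {3, 4, 5, 6}  B4 = {2, 3, 4, 6}  B5 = {3, 4, 6, 7}
Tree: B1–B2, B2–B3, B3–B4, B4–B5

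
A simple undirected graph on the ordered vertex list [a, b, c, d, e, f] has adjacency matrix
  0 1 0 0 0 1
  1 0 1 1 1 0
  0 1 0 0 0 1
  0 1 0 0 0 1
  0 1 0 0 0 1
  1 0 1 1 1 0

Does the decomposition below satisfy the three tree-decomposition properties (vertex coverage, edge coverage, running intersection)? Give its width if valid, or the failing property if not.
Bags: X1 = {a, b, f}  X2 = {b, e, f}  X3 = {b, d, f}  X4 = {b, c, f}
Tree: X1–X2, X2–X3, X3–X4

Yes; width 2.

Checking the three conditions: (i) the bags cover all of {a, b, c, d, e, f}; (ii) for each edge, some bag contains both endpoints; (iii) the bags containing any fixed vertex form a subtree. All hold, so the decomposition is valid with width 3 − 1 = 2.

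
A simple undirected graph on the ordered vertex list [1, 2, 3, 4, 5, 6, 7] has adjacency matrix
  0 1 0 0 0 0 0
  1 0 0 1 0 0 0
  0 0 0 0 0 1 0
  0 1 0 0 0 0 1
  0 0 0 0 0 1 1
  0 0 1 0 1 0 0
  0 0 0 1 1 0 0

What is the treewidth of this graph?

1

A width-1 tree decomposition is:
Bags: B1 = {1, 2}  B2 = {2, 4}  B3 = {4, 7}  B4 = {5, 7}  B5 = {5, 6}  B6 = {3, 6}
Tree: B1–B2, B2–B3, B3–B4, B4–B5, B5–B6
The largest bag has 2 vertices, giving width 1; this decomposition certifies tw(G) ≤ 1. G has an edge, so its treewidth is at least 1. Therefore the treewidth is 1.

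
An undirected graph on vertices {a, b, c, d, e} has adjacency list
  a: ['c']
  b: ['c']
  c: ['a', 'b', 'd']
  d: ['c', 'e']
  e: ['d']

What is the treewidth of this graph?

1

A width-1 tree decomposition is:
Bags: B1 = {d, e}  B2 = {c, d}  B3 = {b, c}  B4 = {a, c}
Tree: B1–B2, B2–B3, B2–B4
The largest bag has 2 vertices, giving width 1; this decomposition certifies tw(G) ≤ 1. Any graph with an edge has treewidth ≥ 1, and G has the edge e–d. Therefore the treewidth is 1.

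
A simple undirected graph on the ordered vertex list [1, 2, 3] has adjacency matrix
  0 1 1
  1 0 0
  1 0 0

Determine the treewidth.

A width-1 tree decomposition is:
Bags: B1 = {1, 2}  B2 = {1, 3}
Tree: B1–B2
Every bag has size at most 2, so the width is 2 − 1 = 1 and tw(G) ≤ 1. G has an edge, so its treewidth is at least 1. Combining the bounds, tw(G) = 1.

1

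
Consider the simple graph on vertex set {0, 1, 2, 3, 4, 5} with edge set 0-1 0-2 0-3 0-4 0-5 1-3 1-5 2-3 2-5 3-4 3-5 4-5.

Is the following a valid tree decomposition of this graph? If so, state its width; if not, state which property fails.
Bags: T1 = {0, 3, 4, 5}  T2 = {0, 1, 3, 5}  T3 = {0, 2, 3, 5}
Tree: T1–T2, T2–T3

Vertex coverage: the bags together contain {0, 1, 2, 3, 4, 5}, the full vertex set. Edge coverage: each edge of G has both endpoints in at least one bag. Running intersection: for every vertex, the bags containing it form a connected subtree. All three properties hold, so this is a valid tree decomposition of width max|bag| − 1 = 3, and hence tw(G) ≤ 3.

Yes; width 3.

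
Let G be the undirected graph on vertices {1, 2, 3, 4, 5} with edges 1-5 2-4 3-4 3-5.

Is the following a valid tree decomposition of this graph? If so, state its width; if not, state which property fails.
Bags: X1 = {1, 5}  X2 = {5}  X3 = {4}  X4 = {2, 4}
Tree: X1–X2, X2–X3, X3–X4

A tree decomposition must satisfy three properties: every vertex lies in some bag; for every edge, both endpoints lie together in some bag; and for every vertex, the bags containing it form a connected subtree. Here vertex 3 appears in no bag, so the decomposition is invalid.

No — vertex 3 appears in no bag.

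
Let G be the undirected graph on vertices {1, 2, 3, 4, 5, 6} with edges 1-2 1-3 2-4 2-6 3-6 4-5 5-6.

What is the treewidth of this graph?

2

A width-2 tree decomposition is:
Bags: B1 = {4, 5, 6}  B2 = {2, 4, 6}  B3 = {2, 3, 6}  B4 = {1, 2, 3}
Tree: B1–B2, B2–B3, B3–B4
Every bag has size at most 3, so the width is 3 − 1 = 2 and tw(G) ≤ 2. Since 5–4–2–6–5 is a cycle in G, G is not acyclic. Forests are exactly the graphs of treewidth ≤ 1, so tw(G) ≥ 2. Hence tw(G) = 2 exactly.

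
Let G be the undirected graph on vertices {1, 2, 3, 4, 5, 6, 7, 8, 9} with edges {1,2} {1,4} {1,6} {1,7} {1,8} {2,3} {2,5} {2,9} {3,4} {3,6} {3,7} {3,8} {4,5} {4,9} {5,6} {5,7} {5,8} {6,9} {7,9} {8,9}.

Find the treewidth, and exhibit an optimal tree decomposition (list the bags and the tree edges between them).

Treewidth 4.
Bags: B1 = {1, 3, 4, 5, 9}  B2 = {1, 2, 3, 5, 9}  B3 = {1, 3, 5, 7, 9}  B4 = {1, 3, 5, 6, 9}  B5 = {1, 3, 5, 8, 9}
Tree: B1–B2, B2–B3, B3–B4, B4–B5

Every bag has size at most 5, so the width is 5 − 1 = 4 and tw(G) ≤ 4. For the lower bound: the 5 vertex sets {4,5}, {1,2}, {7,9}, {3}, {6} are disjoint, each induces a connected subgraph, and every pair is joined by at least one edge of G. Contracting each set to a single vertex therefore yields K_{5} as a minor, and since treewidth is minor-monotone, tw(G) ≥ tw(K_{5}) = 4. Hence tw(G) = 4 exactly.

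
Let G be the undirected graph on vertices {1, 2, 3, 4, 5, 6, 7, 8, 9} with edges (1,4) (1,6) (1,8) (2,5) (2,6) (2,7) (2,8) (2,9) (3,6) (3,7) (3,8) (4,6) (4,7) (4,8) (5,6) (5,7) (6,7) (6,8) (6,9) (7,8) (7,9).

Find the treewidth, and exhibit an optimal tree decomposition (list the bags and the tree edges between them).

Each bag holds 4 vertices, so the decomposition has width 3, which upper-bounds the treewidth. Conversely, {1, 4, 6, 8} is a clique of size 4, and the vertices of any clique must share a bag in every tree decomposition; so some bag has ≥ 4 vertices and tw(G) ≥ 3. Therefore the treewidth is 3.

Treewidth 3.
One such decomposition:
Bags: B1 = {4, 6, 7, 8}  B2 = {2, 6, 7, 8}  B3 = {1, 4, 6, 8}  B4 = {2, 5, 6, 7}  B5 = {2, 6, 7, 9}  B6 = {3, 6, 7, 8}
Tree: B1–B2, B1–B3, B2–B4, B4–B5, B2–B6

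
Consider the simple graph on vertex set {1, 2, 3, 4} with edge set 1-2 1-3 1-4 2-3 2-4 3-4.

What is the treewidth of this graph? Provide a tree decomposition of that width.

Treewidth 3.
Bags: B1 = {1, 2, 3, 4}
Tree: (single bag)

A single bag containing all 4 vertices is trivially a valid decomposition of width 3. Conversely, {1, 2, 3, 4} is a clique of size 4, and the vertices of any clique must share a bag in every tree decomposition; so some bag has ≥ 4 vertices and tw(G) ≥ 3. Therefore the treewidth is 3.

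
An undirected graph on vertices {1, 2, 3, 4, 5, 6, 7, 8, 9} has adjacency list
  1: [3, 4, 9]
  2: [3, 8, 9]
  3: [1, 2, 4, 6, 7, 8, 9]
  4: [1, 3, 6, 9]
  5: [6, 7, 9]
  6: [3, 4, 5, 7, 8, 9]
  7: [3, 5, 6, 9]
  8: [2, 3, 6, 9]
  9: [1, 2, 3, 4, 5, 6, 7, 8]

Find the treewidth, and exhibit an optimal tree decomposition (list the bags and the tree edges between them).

The largest bag has 4 vertices, giving width 3; this decomposition certifies tw(G) ≤ 3. For the lower bound, the 4 vertices {1, 3, 4, 9} are pairwise adjacent, and any tree decomposition puts a clique entirely inside one bag — forcing width ≥ 3. Combining the bounds, tw(G) = 3.

Treewidth 3.
Bags: B1 = {3, 4, 6, 9}  B2 = {1, 3, 4, 9}  B3 = {3, 6, 7, 9}  B4 = {5, 6, 7, 9}  B5 = {3, 6, 8, 9}  B6 = {2, 3, 8, 9}
Tree: B1–B2, B1–B3, B3–B4, B3–B5, B5–B6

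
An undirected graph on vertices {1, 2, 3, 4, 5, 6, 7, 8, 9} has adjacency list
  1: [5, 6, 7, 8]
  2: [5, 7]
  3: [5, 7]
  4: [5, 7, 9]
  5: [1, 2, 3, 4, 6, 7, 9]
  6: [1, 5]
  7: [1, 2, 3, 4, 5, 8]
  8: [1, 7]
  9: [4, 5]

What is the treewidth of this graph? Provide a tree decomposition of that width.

Treewidth 2.
One optimal decomposition is:
Bags: B1 = {4, 5, 7}  B2 = {4, 5, 9}  B3 = {2, 5, 7}  B4 = {1, 5, 7}  B5 = {3, 5, 7}  B6 = {1, 7, 8}  B7 = {1, 5, 6}
Tree: B1–B2, B1–B3, B1–B4, B4–B5, B4–B6, B4–B7

The largest bag has 3 vertices, giving width 2; this decomposition certifies tw(G) ≤ 2. On the other hand G contains the 3-clique {1, 7, 8}. A clique must lie in a single bag of any decomposition, so no decomposition can have width below 2. Hence tw(G) = 2 exactly.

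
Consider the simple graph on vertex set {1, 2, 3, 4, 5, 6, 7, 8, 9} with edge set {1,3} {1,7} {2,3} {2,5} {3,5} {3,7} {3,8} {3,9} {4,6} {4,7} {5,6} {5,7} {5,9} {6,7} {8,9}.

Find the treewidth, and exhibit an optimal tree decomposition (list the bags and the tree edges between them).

Each bag holds 3 vertices, so the decomposition has width 2, which upper-bounds the treewidth. On the other hand G contains the 3-clique {3, 8, 9}. A clique must lie in a single bag of any decomposition, so no decomposition can have width below 2. Therefore the treewidth is 2.

Treewidth 2.
Bags: B1 = {2, 3, 5}  B2 = {3, 5, 7}  B3 = {1, 3, 7}  B4 = {5, 6, 7}  B5 = {4, 6, 7}  B6 = {3, 5, 9}  B7 = {3, 8, 9}
Tree: B1–B2, B2–B3, B2–B4, B4–B5, B2–B6, B6–B7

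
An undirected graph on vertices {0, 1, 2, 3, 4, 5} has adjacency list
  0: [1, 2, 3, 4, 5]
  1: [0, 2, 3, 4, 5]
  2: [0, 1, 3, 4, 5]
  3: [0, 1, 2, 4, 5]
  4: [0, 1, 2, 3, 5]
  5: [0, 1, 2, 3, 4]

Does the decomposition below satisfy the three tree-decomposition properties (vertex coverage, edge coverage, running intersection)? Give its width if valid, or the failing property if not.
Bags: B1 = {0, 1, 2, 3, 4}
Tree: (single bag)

A tree decomposition must satisfy three properties: every vertex lies in some bag; for every edge, both endpoints lie together in some bag; and for every vertex, the bags containing it form a connected subtree. Here vertex 5 appears in no bag, so the decomposition is invalid.

No — vertex 5 appears in no bag.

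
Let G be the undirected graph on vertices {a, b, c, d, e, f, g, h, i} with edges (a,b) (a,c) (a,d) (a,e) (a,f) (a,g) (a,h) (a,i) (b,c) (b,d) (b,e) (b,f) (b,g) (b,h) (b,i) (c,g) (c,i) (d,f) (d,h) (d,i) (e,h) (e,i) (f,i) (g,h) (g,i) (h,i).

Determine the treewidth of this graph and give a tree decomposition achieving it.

Treewidth 4.
One optimal decomposition is:
Bags: B1 = {a, b, e, h, i}  B2 = {a, b, g, h, i}  B3 = {a, b, d, h, i}  B4 = {a, b, d, f, i}  B5 = {a, b, c, g, i}
Tree: B1–B2, B1–B3, B3–B4, B2–B5

The largest bag has 5 vertices, giving width 4; this decomposition certifies tw(G) ≤ 4. For the lower bound, the 5 vertices {a, b, d, h, i} are pairwise adjacent, and any tree decomposition puts a clique entirely inside one bag — forcing width ≥ 4. Therefore the treewidth is 4.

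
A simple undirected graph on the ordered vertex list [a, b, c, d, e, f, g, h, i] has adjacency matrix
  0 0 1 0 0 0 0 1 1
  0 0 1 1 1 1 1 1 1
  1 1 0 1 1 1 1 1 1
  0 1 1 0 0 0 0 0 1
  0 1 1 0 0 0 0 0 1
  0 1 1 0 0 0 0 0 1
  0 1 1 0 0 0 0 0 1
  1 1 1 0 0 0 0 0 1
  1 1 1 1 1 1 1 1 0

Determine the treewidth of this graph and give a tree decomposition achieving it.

Treewidth 3.
One optimal decomposition is:
Bags: B1 = {b, c, g, i}  B2 = {b, c, h, i}  B3 = {b, c, e, i}  B4 = {a, c, h, i}  B5 = {b, c, d, i}  B6 = {b, c, f, i}
Tree: B1–B2, B1–B3, B2–B4, B2–B5, B2–B6

The largest bag has 4 vertices, giving width 3; this decomposition certifies tw(G) ≤ 3. For the lower bound, the 4 vertices {a, c, h, i} are pairwise adjacent, and any tree decomposition puts a clique entirely inside one bag — forcing width ≥ 3. Combining the bounds, tw(G) = 3.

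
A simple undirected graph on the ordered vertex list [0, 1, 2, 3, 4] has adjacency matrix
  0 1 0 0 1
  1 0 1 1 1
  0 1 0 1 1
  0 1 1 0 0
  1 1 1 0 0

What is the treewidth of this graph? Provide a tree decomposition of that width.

Treewidth 2.
One such decomposition:
Bags: B1 = {1, 2, 4}  B2 = {0, 1, 4}  B3 = {1, 2, 3}
Tree: B1–B2, B1–B3

Each bag holds 3 vertices, so the decomposition has width 2, which upper-bounds the treewidth. On the other hand G contains the 3-clique {0, 1, 4}. A clique must lie in a single bag of any decomposition, so no decomposition can have width below 2. Hence tw(G) = 2 exactly.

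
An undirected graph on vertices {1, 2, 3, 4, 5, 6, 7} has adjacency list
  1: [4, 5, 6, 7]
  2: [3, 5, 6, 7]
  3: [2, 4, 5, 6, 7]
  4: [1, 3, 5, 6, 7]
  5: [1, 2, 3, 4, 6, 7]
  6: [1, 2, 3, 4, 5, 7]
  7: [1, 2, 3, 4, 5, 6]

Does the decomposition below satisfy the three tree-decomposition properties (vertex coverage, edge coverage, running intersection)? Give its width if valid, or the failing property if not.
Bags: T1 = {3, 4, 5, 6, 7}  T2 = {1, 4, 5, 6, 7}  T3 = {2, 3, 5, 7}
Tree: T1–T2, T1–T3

A tree decomposition must satisfy three properties: every vertex lies in some bag; for every edge, both endpoints lie together in some bag; and for every vertex, the bags containing it form a connected subtree. Here edge (6,2) lies in no bag, so the decomposition is invalid.

No — edge (6,2) lies in no bag.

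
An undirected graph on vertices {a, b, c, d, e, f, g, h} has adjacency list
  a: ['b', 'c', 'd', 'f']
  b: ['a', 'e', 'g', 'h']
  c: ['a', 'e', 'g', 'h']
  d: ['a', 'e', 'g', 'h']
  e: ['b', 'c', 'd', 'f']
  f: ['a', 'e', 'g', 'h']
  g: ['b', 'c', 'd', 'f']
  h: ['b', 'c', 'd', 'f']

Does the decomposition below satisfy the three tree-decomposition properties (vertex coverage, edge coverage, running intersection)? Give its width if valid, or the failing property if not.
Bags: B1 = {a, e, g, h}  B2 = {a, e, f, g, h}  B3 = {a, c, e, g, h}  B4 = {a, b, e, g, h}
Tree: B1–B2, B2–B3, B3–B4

No — vertex d appears in no bag.

A tree decomposition must satisfy three properties: every vertex lies in some bag; for every edge, both endpoints lie together in some bag; and for every vertex, the bags containing it form a connected subtree. Here vertex d appears in no bag, so the decomposition is invalid.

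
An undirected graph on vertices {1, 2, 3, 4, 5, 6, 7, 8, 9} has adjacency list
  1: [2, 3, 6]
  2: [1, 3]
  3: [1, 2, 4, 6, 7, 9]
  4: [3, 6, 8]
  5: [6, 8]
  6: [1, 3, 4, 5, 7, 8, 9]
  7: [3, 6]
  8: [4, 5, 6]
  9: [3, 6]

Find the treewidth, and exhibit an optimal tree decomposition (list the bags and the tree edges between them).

Treewidth 2.
One optimal decomposition is:
Bags: B1 = {4, 6, 8}  B2 = {3, 4, 6}  B3 = {3, 6, 7}  B4 = {1, 3, 6}  B5 = {3, 6, 9}  B6 = {1, 2, 3}  B7 = {5, 6, 8}
Tree: B1–B2, B2–B3, B3–B4, B4–B5, B4–B6, B1–B7

The largest bag has 3 vertices, giving width 2; this decomposition certifies tw(G) ≤ 2. Conversely, {1, 2, 3} is a clique of size 3, and the vertices of any clique must share a bag in every tree decomposition; so some bag has ≥ 3 vertices and tw(G) ≥ 2. Hence tw(G) = 2 exactly.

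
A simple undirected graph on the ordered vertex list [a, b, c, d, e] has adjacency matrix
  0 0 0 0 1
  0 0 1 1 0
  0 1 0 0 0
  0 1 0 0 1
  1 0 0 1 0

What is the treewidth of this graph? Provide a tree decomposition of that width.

Treewidth 1.
Bags: B1 = {a, e}  B2 = {d, e}  B3 = {b, d}  B4 = {b, c}
Tree: B1–B2, B2–B3, B3–B4

Each bag holds 2 vertices, so the decomposition has width 1, which upper-bounds the treewidth. G has an edge, so its treewidth is at least 1. The upper and lower bounds meet at 1, so that is the treewidth.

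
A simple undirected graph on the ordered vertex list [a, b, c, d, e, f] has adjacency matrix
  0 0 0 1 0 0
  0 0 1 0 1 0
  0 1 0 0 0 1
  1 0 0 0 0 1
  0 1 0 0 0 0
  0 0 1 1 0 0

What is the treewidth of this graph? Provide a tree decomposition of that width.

Treewidth 1.
Bags: B1 = {b, e}  B2 = {b, c}  B3 = {c, f}  B4 = {d, f}  B5 = {a, d}
Tree: B1–B2, B2–B3, B3–B4, B4–B5

Every bag has size at most 2, so the width is 2 − 1 = 1 and tw(G) ≤ 1. Any graph with an edge has treewidth ≥ 1, and G has the edge e–b. Hence tw(G) = 1 exactly.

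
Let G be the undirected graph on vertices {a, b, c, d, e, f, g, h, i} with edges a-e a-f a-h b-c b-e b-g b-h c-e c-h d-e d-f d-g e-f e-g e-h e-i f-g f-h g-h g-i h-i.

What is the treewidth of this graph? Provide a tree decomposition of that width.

The largest bag has 4 vertices, giving width 3; this decomposition certifies tw(G) ≤ 3. Conversely, {d, e, f, g} is a clique of size 4, and the vertices of any clique must share a bag in every tree decomposition; so some bag has ≥ 4 vertices and tw(G) ≥ 3. Therefore the treewidth is 3.

Treewidth 3.
Bags: B1 = {e, f, g, h}  B2 = {a, e, f, h}  B3 = {e, g, h, i}  B4 = {b, e, g, h}  B5 = {d, e, f, g}  B6 = {b, c, e, h}
Tree: B1–B2, B1–B3, B1–B4, B1–B5, B4–B6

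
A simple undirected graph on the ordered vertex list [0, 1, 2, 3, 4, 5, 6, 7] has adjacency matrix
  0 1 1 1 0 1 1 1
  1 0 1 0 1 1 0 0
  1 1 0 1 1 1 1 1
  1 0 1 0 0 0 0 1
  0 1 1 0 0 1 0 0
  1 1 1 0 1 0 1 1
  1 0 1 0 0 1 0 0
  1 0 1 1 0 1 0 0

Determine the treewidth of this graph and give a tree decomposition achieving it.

Treewidth 3.
One such decomposition:
Bags: B1 = {0, 1, 2, 5}  B2 = {0, 2, 5, 6}  B3 = {0, 2, 5, 7}  B4 = {1, 2, 4, 5}  B5 = {0, 2, 3, 7}
Tree: B1–B2, B1–B3, B1–B4, B3–B5

Each bag holds 4 vertices, so the decomposition has width 3, which upper-bounds the treewidth. On the other hand G contains the 4-clique {0, 2, 3, 7}. A clique must lie in a single bag of any decomposition, so no decomposition can have width below 3. The upper and lower bounds meet at 3, so that is the treewidth.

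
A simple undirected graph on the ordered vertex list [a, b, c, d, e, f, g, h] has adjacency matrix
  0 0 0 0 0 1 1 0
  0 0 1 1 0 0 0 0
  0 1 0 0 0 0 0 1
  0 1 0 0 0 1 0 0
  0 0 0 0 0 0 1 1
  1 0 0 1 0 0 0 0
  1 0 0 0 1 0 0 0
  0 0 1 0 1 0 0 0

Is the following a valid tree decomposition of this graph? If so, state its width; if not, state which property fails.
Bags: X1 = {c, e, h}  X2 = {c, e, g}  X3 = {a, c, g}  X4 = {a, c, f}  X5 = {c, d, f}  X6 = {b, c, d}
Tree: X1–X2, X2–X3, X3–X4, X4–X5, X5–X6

Checking the three conditions: (i) the bags cover all of {a, b, c, d, e, f, g, h}; (ii) for each edge, some bag contains both endpoints; (iii) the bags containing any fixed vertex form a subtree. All hold, so the decomposition is valid with width 3 − 1 = 2.

Yes; width 2.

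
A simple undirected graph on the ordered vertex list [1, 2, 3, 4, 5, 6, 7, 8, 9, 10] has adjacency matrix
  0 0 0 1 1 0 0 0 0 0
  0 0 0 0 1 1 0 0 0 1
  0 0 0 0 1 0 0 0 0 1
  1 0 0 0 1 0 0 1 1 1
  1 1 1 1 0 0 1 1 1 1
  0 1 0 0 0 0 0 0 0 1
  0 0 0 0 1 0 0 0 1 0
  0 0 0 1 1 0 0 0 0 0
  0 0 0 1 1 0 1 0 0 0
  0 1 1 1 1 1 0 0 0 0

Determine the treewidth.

2

A width-2 tree decomposition is:
Bags: B1 = {4, 5, 10}  B2 = {4, 5, 9}  B3 = {4, 5, 8}  B4 = {1, 4, 5}  B5 = {2, 5, 10}  B6 = {2, 6, 10}  B7 = {5, 7, 9}  B8 = {3, 5, 10}
Tree: B1–B2, B1–B3, B3–B4, B1–B5, B5–B6, B2–B7, B1–B8
Every bag has size at most 3, so the width is 3 − 1 = 2 and tw(G) ≤ 2. For the lower bound, the 3 vertices {2, 5, 10} are pairwise adjacent, and any tree decomposition puts a clique entirely inside one bag — forcing width ≥ 2. Combining the bounds, tw(G) = 2.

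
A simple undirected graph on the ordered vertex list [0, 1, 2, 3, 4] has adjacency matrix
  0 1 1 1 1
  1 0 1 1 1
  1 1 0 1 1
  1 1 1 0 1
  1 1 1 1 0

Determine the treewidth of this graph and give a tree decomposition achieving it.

A single bag containing all 5 vertices is trivially a valid decomposition of width 4. For the lower bound, the 5 vertices {0, 1, 2, 3, 4} are pairwise adjacent, and any tree decomposition puts a clique entirely inside one bag — forcing width ≥ 4. The upper and lower bounds meet at 4, so that is the treewidth.

Treewidth 4.
Bags: B1 = {0, 1, 2, 3, 4}
Tree: (single bag)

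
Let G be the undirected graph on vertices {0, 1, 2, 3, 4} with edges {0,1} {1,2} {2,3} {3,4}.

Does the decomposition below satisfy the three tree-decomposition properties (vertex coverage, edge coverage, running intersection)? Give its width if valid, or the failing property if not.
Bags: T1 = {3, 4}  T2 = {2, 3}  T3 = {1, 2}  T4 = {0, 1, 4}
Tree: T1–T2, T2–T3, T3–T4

No — bags containing vertex 4 are not connected in the tree.

A tree decomposition must satisfy three properties: every vertex lies in some bag; for every edge, both endpoints lie together in some bag; and for every vertex, the bags containing it form a connected subtree. Here bags containing vertex 4 are not connected in the tree, so the decomposition is invalid.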